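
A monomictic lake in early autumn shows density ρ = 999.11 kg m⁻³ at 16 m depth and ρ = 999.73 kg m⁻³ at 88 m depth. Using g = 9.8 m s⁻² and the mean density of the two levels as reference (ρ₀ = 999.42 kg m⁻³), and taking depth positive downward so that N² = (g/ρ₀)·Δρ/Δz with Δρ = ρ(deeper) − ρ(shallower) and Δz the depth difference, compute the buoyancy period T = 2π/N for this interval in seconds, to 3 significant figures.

684 s

Δρ = 999.73 − 999.11 = 0.62 kg m⁻³ over Δz = 88 − 16 = 72 m.
N² = (9.8/999.42) × (0.62/72) = 8.4438 × 10⁻⁵ s⁻².
N = √(8.4438 × 10⁻⁵) = 9.1890 × 10⁻³ rad s⁻¹, so T = 2π/N = 683.77 s ≈ 684 s.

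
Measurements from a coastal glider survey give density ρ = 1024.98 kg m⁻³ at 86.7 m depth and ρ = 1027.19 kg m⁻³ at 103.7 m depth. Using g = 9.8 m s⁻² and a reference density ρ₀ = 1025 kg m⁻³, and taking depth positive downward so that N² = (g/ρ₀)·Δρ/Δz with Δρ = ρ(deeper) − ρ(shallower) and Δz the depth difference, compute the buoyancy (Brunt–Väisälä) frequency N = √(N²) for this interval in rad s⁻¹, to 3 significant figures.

0.0353 rad s⁻¹

Δρ = 1027.19 − 1024.98 = 2.21 kg m⁻³ over Δz = 103.7 − 86.7 = 17 m.
N² = (9.8/1025) × (2.21/17) = 1.2429 × 10⁻³ s⁻².
N = √(1.2429 × 10⁻³) = 0.035255 rad s⁻¹ ≈ 0.0353 rad s⁻¹.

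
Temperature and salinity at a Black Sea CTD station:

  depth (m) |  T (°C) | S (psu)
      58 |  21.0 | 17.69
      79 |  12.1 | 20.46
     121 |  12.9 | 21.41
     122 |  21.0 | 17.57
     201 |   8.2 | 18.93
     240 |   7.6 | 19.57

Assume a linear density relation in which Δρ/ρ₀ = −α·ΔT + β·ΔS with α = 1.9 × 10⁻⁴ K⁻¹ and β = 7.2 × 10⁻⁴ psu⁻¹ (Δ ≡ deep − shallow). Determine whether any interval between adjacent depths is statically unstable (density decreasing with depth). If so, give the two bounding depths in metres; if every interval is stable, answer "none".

121–122 m

Evaluate Δρ/ρ₀ = −αΔT + βΔS across each adjacent pair:
  58–79 m: −αΔT+βΔS = −(1.9 × 10⁻⁴)(-8.9)+(7.2 × 10⁻⁴)(+2.77) = 3.7 × 10⁻³ → stable
  79–121 m: −αΔT+βΔS = −(1.9 × 10⁻⁴)(+0.8)+(7.2 × 10⁻⁴)(+0.95) = 5.3 × 10⁻⁴ → stable
  121–122 m: −αΔT+βΔS = −(1.9 × 10⁻⁴)(+8.1)+(7.2 × 10⁻⁴)(-3.84) = -4.3 × 10⁻³ → UNSTABLE
  122–201 m: −αΔT+βΔS = −(1.9 × 10⁻⁴)(-12.8)+(7.2 × 10⁻⁴)(+1.36) = 3.4 × 10⁻³ → stable
  201–240 m: −αΔT+βΔS = −(1.9 × 10⁻⁴)(-0.6)+(7.2 × 10⁻⁴)(+0.64) = 5.7 × 10⁻⁴ → stable
The 121–122 m interval has Δρ < 0: lighter water underlies denser water.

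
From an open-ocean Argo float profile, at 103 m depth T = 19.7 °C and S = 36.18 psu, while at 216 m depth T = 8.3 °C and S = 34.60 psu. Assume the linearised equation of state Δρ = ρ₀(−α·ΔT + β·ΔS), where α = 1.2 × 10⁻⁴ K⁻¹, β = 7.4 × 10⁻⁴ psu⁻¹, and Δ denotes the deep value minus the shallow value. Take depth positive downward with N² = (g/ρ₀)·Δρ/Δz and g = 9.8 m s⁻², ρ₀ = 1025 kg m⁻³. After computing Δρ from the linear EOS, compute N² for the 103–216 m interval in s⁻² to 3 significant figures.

1.72 × 10⁻⁵ s⁻²

ΔT = -11.4 K, ΔS = -1.58 psu (deep − shallow).
Δρ/ρ₀ = −αΔT + βΔS = 1.368 × 10⁻³ − 1.1692 × 10⁻³ = 1.988 × 10⁻⁴, so Δρ ≈ 0.2038 kg m⁻³.
N² = (g/ρ₀)·Δρ/Δz = g·(Δρ/ρ₀)/Δz = 9.8 × 1.988 × 10⁻⁴ / 113 = 1.7241 × 10⁻⁵ s⁻² ≈ 1.72 × 10⁻⁵ s⁻².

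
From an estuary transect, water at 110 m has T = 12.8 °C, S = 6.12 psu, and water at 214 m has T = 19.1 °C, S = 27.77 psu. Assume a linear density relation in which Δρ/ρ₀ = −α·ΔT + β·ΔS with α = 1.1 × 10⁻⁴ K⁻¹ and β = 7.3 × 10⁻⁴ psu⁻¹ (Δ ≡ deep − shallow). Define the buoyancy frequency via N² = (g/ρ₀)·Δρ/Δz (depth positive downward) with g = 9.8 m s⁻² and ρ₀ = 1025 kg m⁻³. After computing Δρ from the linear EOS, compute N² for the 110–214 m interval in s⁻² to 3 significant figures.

1.42 × 10⁻³ s⁻²

ΔT = +6.3 K, ΔS = +21.65 psu (deep − shallow).
Δρ/ρ₀ = −αΔT + βΔS = -6.93 × 10⁻⁴ + 0.0158045 = 0.0151115, so Δρ ≈ 15.49 kg m⁻³.
N² = (g/ρ₀)·Δρ/Δz = g·(Δρ/ρ₀)/Δz = 9.8 × 0.0151115 / 104 = 1.4240 × 10⁻³ s⁻² ≈ 1.42 × 10⁻³ s⁻².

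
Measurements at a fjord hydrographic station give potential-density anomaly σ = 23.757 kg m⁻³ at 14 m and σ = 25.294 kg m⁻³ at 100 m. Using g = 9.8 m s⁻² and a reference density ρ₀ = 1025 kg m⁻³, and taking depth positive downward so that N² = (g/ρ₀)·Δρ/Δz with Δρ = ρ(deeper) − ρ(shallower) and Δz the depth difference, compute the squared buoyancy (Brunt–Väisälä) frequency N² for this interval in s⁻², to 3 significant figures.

1.71 × 10⁻⁴ s⁻²

Δρ = 1025.294 − 1023.757 = 1.537 kg m⁻³ over Δz = 100 − 14 = 86 m.
N² = (9.8/1025) × (1.537/86) = 1.7087 × 10⁻⁴ s⁻² ≈ 1.71 × 10⁻⁴ s⁻².
N² > 0, so the interval is statically stable.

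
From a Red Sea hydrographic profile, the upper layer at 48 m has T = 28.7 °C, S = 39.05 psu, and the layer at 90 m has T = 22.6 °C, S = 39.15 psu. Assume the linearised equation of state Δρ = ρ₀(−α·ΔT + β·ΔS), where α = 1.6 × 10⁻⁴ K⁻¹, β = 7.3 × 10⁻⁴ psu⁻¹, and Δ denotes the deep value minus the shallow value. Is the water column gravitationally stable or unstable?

stable

ΔT = 22.6 − 28.7 = -6.1 K and ΔS = 39.15 − 39.05 = +0.10 psu (deep − shallow).
−αΔT = 9.76 × 10⁻⁴; βΔS = 7.30 × 10⁻⁵; sum Δρ/ρ₀ = 1.049 × 10⁻³.
Δρ/ρ₀ > 0, so Δρ > 0: deeper water is denser → statically stable.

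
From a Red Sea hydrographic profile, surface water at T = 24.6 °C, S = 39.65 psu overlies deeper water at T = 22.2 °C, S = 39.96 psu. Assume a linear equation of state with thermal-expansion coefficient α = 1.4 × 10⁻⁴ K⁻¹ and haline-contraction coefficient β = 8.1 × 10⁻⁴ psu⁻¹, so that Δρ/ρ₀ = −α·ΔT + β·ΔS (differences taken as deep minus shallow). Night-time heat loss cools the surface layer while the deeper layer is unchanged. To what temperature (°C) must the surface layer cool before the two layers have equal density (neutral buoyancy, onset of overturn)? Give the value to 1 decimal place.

20.4 °C

Neutral buoyancy requires Δρ = 0, i.e. −α(T_deep − T_surf′) + β(S_deep − S_surf) = 0.
T_surf′ = T_deep − (β/α)·ΔS = 22.2 − (8.1 × 10⁻⁴/1.4 × 10⁻⁴)·(+0.31) = 20.406 °C.
Cooling required: 24.6 − (20.406) = 4.194 °C.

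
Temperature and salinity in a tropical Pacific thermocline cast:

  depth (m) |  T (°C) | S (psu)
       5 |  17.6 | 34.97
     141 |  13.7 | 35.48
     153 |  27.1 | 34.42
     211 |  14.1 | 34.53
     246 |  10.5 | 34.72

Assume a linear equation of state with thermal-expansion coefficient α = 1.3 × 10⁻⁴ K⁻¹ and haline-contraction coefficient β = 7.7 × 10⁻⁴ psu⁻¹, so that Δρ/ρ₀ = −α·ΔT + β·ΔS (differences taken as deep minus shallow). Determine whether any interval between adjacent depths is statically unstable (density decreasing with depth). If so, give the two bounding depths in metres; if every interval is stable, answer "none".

Evaluate Δρ/ρ₀ = −αΔT + βΔS across each adjacent pair:
  5–141 m: −αΔT+βΔS = −(1.3 × 10⁻⁴)(-3.9)+(7.7 × 10⁻⁴)(+0.51) = 9.0 × 10⁻⁴ → stable
  141–153 m: −αΔT+βΔS = −(1.3 × 10⁻⁴)(+13.4)+(7.7 × 10⁻⁴)(-1.06) = -2.6 × 10⁻³ → UNSTABLE
  153–211 m: −αΔT+βΔS = −(1.3 × 10⁻⁴)(-13.0)+(7.7 × 10⁻⁴)(+0.11) = 1.8 × 10⁻³ → stable
  211–246 m: −αΔT+βΔS = −(1.3 × 10⁻⁴)(-3.6)+(7.7 × 10⁻⁴)(+0.19) = 6.1 × 10⁻⁴ → stable
The 141–153 m interval has Δρ < 0: lighter water underlies denser water.

141–153 m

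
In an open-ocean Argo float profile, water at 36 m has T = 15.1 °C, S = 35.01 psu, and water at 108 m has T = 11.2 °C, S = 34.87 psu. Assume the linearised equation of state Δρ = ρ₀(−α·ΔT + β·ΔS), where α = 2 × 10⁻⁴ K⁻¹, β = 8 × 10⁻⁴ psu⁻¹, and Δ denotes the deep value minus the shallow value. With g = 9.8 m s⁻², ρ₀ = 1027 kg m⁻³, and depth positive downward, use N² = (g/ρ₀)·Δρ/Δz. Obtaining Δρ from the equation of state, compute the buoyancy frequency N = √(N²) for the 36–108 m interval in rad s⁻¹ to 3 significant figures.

ΔT = -3.9 K, ΔS = -0.14 psu (deep − shallow).
Δρ/ρ₀ = −αΔT + βΔS = 7.80 × 10⁻⁴ − 1.12 × 10⁻⁴ = 6.68 × 10⁻⁴, so Δρ ≈ 0.6860 kg m⁻³.
N² = (g/ρ₀)·Δρ/Δz = g·(Δρ/ρ₀)/Δz = 9.8 × 6.68 × 10⁻⁴ / 72 = 9.0922 × 10⁻⁵ s⁻².
N = √(9.0922 × 10⁻⁵) = 9.5353 × 10⁻³ rad s⁻¹ ≈ 9.54 × 10⁻³ rad s⁻¹.

9.54 × 10⁻³ rad s⁻¹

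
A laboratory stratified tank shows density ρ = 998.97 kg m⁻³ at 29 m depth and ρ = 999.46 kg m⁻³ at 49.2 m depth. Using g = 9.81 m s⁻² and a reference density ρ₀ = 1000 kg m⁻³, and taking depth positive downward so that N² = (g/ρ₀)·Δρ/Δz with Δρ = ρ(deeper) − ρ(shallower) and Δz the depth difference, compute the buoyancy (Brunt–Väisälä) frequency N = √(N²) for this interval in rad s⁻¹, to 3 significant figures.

0.0154 rad s⁻¹

Δρ = 999.46 − 998.97 = 0.49 kg m⁻³ over Δz = 49.2 − 29 = 20.2 m.
N² = (9.81/1000) × (0.49/20.2) = 2.3797 × 10⁻⁴ s⁻².
N = √(2.3797 × 10⁻⁴) = 0.015426 rad s⁻¹ ≈ 0.0154 rad s⁻¹.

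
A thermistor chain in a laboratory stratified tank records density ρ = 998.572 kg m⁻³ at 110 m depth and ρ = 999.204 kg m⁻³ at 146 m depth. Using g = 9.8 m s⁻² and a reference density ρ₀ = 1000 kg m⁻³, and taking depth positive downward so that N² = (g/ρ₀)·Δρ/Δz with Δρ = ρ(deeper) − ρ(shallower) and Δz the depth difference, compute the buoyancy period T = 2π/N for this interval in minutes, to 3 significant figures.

7.98 min

Δρ = 999.204 − 998.572 = 0.632 kg m⁻³ over Δz = 146 − 110 = 36 m.
N² = (9.8/1000) × (0.632/36) = 1.7204 × 10⁻⁴ s⁻².
N = √(1.7204 × 10⁻⁴) = 0.013116 rad s⁻¹, so T = 2π/N = 479.05 s = 7.9842 min ≈ 7.98 min.
A positive N² confirms static stability across the interval.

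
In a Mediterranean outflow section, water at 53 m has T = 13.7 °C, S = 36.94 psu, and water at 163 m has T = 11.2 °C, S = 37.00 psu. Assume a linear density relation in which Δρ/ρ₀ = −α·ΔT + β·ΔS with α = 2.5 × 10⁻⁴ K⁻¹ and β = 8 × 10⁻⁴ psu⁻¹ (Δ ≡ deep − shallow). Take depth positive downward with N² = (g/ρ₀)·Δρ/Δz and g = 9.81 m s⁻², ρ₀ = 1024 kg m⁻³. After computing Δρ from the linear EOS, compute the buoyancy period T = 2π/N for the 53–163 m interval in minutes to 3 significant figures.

ΔT = -2.5 K, ΔS = +0.06 psu (deep − shallow).
Δρ/ρ₀ = −αΔT + βΔS = 6.25 × 10⁻⁴ + 4.80 × 10⁻⁵ = 6.73 × 10⁻⁴, so Δρ ≈ 0.6892 kg m⁻³.
N² = (g/ρ₀)·Δρ/Δz = g·(Δρ/ρ₀)/Δz = 9.81 × 6.73 × 10⁻⁴ / 110 = 6.0019 × 10⁻⁵ s⁻².
N = √(6.0019 × 10⁻⁵) = 7.7472 × 10⁻³ rad s⁻¹ → T = 2π/N = 811.03 s = 13.517 min ≈ 13.5 min.

13.5 min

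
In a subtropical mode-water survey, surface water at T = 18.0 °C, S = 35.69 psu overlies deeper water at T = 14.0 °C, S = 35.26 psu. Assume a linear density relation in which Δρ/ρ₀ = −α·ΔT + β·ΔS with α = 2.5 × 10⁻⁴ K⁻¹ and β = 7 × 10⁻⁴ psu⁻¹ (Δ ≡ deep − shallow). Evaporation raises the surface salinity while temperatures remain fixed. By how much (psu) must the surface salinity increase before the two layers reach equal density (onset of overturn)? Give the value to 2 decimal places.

1.00 psu

Neutral buoyancy requires −α(T_deep − T_surf) + β(S_deep − S_surf′) = 0.
S_surf′ = S_deep − (α/β)·ΔT = 35.26 − (2.5 × 10⁻⁴/7 × 10⁻⁴)·(-4.0) = 36.6886 psu.
Increase required: 36.6886 − 35.69 = 0.9986 psu.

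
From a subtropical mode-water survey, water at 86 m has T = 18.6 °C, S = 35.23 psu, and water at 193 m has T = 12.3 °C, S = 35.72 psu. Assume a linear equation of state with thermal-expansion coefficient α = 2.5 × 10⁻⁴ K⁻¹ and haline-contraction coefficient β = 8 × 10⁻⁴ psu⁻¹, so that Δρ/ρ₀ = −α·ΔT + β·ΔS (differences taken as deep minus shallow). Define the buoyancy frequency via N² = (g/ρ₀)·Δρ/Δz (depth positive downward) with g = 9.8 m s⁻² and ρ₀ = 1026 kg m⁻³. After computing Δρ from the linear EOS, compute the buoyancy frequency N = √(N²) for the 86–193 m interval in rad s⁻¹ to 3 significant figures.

ΔT = -6.3 K, ΔS = +0.49 psu (deep − shallow).
Δρ/ρ₀ = −αΔT + βΔS = 1.575 × 10⁻³ + 3.92 × 10⁻⁴ = 1.967 × 10⁻³, so Δρ ≈ 2.018 kg m⁻³.
N² = (g/ρ₀)·Δρ/Δz = g·(Δρ/ρ₀)/Δz = 9.8 × 1.967 × 10⁻³ / 107 = 1.8016 × 10⁻⁴ s⁻².
N = √(1.8016 × 10⁻⁴) = 0.013422 rad s⁻¹ ≈ 0.0134 rad s⁻¹.

0.0134 rad s⁻¹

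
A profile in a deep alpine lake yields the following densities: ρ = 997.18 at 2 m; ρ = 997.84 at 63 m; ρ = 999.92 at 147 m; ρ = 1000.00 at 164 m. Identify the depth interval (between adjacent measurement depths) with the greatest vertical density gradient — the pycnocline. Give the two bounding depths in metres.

63–147 m

Compute the density gradient over each adjacent pair:
  2–63 m: Δρ/Δz = 0.66/61 = 0.011 kg m⁻⁴
  63–147 m: Δρ/Δz = 2.08/84 = 0.025 kg m⁻⁴
  147–164 m: Δρ/Δz = 0.08/17 = 4.7 × 10⁻³ kg m⁻⁴
The largest gradient is in the 63–147 m interval — the pycnocline.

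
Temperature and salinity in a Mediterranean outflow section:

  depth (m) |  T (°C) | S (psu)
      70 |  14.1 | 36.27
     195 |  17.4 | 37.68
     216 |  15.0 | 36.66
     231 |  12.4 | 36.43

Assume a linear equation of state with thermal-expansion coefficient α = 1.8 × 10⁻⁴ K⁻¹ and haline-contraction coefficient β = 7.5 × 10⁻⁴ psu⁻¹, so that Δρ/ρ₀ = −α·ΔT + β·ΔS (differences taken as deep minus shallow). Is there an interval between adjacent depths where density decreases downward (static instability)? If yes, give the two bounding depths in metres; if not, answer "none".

195–216 m

Evaluate Δρ/ρ₀ = −αΔT + βΔS across each adjacent pair:
  70–195 m: −αΔT+βΔS = −(1.8 × 10⁻⁴)(+3.3)+(7.5 × 10⁻⁴)(+1.41) = 4.6 × 10⁻⁴ → stable
  195–216 m: −αΔT+βΔS = −(1.8 × 10⁻⁴)(-2.4)+(7.5 × 10⁻⁴)(-1.02) = -3.3 × 10⁻⁴ → UNSTABLE
  216–231 m: −αΔT+βΔS = −(1.8 × 10⁻⁴)(-2.6)+(7.5 × 10⁻⁴)(-0.23) = 3.0 × 10⁻⁴ → stable
The 195–216 m interval has Δρ < 0: lighter water underlies denser water.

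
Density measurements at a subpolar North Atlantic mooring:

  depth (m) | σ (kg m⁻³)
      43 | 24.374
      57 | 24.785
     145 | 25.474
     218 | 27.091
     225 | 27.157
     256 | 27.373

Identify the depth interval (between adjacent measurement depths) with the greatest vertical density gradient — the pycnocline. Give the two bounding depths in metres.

Compute the density gradient over each adjacent pair:
  43–57 m: Δρ/Δz = 0.411/14 = 0.029 kg m⁻⁴
  57–145 m: Δρ/Δz = 0.689/88 = 7.8 × 10⁻³ kg m⁻⁴
  145–218 m: Δρ/Δz = 1.617/73 = 0.022 kg m⁻⁴
  218–225 m: Δρ/Δz = 0.066/7 = 9.4 × 10⁻³ kg m⁻⁴
  225–256 m: Δρ/Δz = 0.216/31 = 7.0 × 10⁻³ kg m⁻⁴
The largest gradient is in the 43–57 m interval — the pycnocline.

43–57 m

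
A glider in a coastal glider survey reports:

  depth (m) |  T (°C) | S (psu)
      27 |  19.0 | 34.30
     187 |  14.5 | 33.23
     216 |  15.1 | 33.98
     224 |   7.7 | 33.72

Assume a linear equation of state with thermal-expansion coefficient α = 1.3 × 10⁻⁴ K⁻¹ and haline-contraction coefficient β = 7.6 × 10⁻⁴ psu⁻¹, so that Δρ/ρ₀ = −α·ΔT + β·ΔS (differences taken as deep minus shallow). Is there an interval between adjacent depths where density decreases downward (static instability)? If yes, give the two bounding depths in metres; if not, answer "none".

27–187 m

Evaluate Δρ/ρ₀ = −αΔT + βΔS across each adjacent pair:
  27–187 m: −αΔT+βΔS = −(1.3 × 10⁻⁴)(-4.5)+(7.6 × 10⁻⁴)(-1.07) = -2.3 × 10⁻⁴ → UNSTABLE
  187–216 m: −αΔT+βΔS = −(1.3 × 10⁻⁴)(+0.6)+(7.6 × 10⁻⁴)(+0.75) = 4.9 × 10⁻⁴ → stable
  216–224 m: −αΔT+βΔS = −(1.3 × 10⁻⁴)(-7.4)+(7.6 × 10⁻⁴)(-0.26) = 7.6 × 10⁻⁴ → stable
The 27–187 m interval has Δρ < 0: lighter water underlies denser water.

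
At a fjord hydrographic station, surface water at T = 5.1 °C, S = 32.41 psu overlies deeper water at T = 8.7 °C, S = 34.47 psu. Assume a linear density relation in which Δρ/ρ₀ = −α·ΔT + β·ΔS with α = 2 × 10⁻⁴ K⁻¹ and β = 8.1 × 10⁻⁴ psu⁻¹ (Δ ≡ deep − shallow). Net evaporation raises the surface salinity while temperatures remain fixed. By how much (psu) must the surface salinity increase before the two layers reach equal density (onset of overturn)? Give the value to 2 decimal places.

1.17 psu

Neutral buoyancy requires −α(T_deep − T_surf) + β(S_deep − S_surf′) = 0.
S_surf′ = S_deep − (α/β)·ΔT = 34.47 − (2 × 10⁻⁴/8.1 × 10⁻⁴)·(+3.6) = 33.5811 psu.
Increase required: 33.5811 − 32.41 = 1.1711 psu.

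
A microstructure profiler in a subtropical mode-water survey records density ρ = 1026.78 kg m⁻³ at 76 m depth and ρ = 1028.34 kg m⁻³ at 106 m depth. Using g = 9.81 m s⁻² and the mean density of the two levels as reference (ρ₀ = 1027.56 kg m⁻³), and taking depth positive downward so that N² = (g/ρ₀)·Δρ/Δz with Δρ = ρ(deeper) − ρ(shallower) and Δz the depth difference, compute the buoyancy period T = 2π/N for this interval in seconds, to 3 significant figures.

Δρ = 1028.34 − 1026.78 = 1.56 kg m⁻³ over Δz = 106 − 76 = 30 m.
N² = (9.81/1027.56) × (1.56/30) = 4.9644 × 10⁻⁴ s⁻².
N = √(4.9644 × 10⁻⁴) = 0.022281 rad s⁻¹, so T = 2π/N = 282.00 s ≈ 282 s.

282 s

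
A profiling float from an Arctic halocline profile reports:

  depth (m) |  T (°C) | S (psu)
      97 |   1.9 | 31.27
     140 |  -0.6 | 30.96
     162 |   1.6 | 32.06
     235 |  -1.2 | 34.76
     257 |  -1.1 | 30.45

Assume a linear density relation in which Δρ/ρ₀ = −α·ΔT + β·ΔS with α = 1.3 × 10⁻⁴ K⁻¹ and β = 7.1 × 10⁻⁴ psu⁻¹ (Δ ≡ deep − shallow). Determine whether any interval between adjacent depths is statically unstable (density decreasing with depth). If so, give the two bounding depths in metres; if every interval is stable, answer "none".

Evaluate Δρ/ρ₀ = −αΔT + βΔS across each adjacent pair:
  97–140 m: −αΔT+βΔS = −(1.3 × 10⁻⁴)(-2.5)+(7.1 × 10⁻⁴)(-0.31) = 1.0 × 10⁻⁴ → stable
  140–162 m: −αΔT+βΔS = −(1.3 × 10⁻⁴)(+2.2)+(7.1 × 10⁻⁴)(+1.10) = 5.0 × 10⁻⁴ → stable
  162–235 m: −αΔT+βΔS = −(1.3 × 10⁻⁴)(-2.8)+(7.1 × 10⁻⁴)(+2.70) = 2.3 × 10⁻³ → stable
  235–257 m: −αΔT+βΔS = −(1.3 × 10⁻⁴)(+0.1)+(7.1 × 10⁻⁴)(-4.31) = -3.1 × 10⁻³ → UNSTABLE
The 235–257 m interval has Δρ < 0: lighter water underlies denser water.

235–257 m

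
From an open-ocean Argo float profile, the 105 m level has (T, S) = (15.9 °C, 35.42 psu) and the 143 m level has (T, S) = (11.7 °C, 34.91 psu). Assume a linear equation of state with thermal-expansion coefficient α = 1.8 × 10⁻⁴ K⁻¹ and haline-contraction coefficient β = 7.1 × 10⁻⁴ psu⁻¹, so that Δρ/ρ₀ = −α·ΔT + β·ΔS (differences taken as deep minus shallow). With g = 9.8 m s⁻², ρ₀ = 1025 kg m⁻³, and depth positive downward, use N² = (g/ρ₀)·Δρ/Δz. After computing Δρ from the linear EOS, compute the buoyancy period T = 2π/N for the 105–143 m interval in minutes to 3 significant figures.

10.4 min

ΔT = -4.2 K, ΔS = -0.51 psu (deep − shallow).
Δρ/ρ₀ = −αΔT + βΔS = 7.56 × 10⁻⁴ − 3.621 × 10⁻⁴ = 3.939 × 10⁻⁴, so Δρ ≈ 0.4037 kg m⁻³.
N² = (g/ρ₀)·Δρ/Δz = g·(Δρ/ρ₀)/Δz = 9.8 × 3.939 × 10⁻⁴ / 38 = 1.0158 × 10⁻⁴ s⁻².
N = √(1.0158 × 10⁻⁴) = 0.010079 rad s⁻¹ → T = 2π/N = 623.39 s = 10.390 min ≈ 10.4 min.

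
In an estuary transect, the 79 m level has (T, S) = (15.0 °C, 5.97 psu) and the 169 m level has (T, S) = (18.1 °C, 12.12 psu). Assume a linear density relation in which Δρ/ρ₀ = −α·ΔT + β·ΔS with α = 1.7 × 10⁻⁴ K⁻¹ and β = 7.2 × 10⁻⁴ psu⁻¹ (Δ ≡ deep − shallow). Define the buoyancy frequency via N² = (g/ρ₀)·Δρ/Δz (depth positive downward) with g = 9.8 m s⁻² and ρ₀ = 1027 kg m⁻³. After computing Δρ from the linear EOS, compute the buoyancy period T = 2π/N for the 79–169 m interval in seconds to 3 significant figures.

ΔT = +3.1 K, ΔS = +6.15 psu (deep − shallow).
Δρ/ρ₀ = −αΔT + βΔS = -5.27 × 10⁻⁴ + 4.428 × 10⁻³ = 3.901 × 10⁻³, so Δρ ≈ 4.006 kg m⁻³.
N² = (g/ρ₀)·Δρ/Δz = g·(Δρ/ρ₀)/Δz = 9.8 × 3.901 × 10⁻³ / 90 = 4.2478 × 10⁻⁴ s⁻².
N = √(4.2478 × 10⁻⁴) = 0.020610 rad s⁻¹ → T = 2π/N = 304.86 s ≈ 305 s.

305 s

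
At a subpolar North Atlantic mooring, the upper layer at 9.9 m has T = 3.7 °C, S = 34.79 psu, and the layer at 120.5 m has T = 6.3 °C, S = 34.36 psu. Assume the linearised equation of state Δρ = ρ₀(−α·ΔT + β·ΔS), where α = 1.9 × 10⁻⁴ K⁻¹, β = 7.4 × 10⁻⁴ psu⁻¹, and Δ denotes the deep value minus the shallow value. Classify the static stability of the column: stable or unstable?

unstable

ΔT = 6.3 − 3.7 = +2.6 K and ΔS = 34.36 − 34.79 = -0.43 psu (deep − shallow).
−αΔT = -4.94 × 10⁻⁴; βΔS = -3.182 × 10⁻⁴; sum Δρ/ρ₀ = -8.122 × 10⁻⁴.
Δρ/ρ₀ < 0, so Δρ < 0: deeper water is lighter → statically unstable; the column would overturn.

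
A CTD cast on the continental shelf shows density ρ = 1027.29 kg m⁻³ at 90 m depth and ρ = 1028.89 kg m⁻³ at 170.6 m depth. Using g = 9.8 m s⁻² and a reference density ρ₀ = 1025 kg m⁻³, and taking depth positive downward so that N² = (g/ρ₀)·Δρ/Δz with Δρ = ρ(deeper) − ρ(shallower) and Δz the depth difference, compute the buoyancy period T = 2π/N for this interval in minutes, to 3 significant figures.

Δρ = 1028.89 − 1027.29 = 1.60 kg m⁻³ over Δz = 170.6 − 90 = 80.6 m.
N² = (9.8/1025) × (1.60/80.6) = 1.8980 × 10⁻⁴ s⁻².
N = √(1.8980 × 10⁻⁴) = 0.013777 rad s⁻¹, so T = 2π/N = 456.06 s = 7.6010 min ≈ 7.60 min.

7.60 min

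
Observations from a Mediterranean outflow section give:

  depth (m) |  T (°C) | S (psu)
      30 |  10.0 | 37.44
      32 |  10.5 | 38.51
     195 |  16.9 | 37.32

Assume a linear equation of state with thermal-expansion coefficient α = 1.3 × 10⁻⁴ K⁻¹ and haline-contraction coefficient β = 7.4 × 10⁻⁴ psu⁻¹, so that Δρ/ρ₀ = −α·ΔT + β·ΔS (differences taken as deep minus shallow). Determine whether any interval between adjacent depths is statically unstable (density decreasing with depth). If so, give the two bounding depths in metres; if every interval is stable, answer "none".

Evaluate Δρ/ρ₀ = −αΔT + βΔS across each adjacent pair:
  30–32 m: −αΔT+βΔS = −(1.3 × 10⁻⁴)(+0.5)+(7.4 × 10⁻⁴)(+1.07) = 7.3 × 10⁻⁴ → stable
  32–195 m: −αΔT+βΔS = −(1.3 × 10⁻⁴)(+6.4)+(7.4 × 10⁻⁴)(-1.19) = -1.7 × 10⁻³ → UNSTABLE
The 32–195 m interval has Δρ < 0: lighter water underlies denser water.

32–195 m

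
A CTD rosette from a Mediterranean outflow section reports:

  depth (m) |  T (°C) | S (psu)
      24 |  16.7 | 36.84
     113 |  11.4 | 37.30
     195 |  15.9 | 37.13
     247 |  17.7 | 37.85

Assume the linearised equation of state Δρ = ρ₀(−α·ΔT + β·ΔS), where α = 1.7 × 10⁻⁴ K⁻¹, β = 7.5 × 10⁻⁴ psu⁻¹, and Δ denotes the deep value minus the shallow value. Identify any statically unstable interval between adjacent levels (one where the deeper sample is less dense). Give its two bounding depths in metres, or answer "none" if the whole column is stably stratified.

113–195 m

Evaluate Δρ/ρ₀ = −αΔT + βΔS across each adjacent pair:
  24–113 m: −αΔT+βΔS = −(1.7 × 10⁻⁴)(-5.3)+(7.5 × 10⁻⁴)(+0.46) = 1.2 × 10⁻³ → stable
  113–195 m: −αΔT+βΔS = −(1.7 × 10⁻⁴)(+4.5)+(7.5 × 10⁻⁴)(-0.17) = -8.9 × 10⁻⁴ → UNSTABLE
  195–247 m: −αΔT+βΔS = −(1.7 × 10⁻⁴)(+1.8)+(7.5 × 10⁻⁴)(+0.72) = 2.3 × 10⁻⁴ → stable
The 113–195 m interval has Δρ < 0: lighter water underlies denser water.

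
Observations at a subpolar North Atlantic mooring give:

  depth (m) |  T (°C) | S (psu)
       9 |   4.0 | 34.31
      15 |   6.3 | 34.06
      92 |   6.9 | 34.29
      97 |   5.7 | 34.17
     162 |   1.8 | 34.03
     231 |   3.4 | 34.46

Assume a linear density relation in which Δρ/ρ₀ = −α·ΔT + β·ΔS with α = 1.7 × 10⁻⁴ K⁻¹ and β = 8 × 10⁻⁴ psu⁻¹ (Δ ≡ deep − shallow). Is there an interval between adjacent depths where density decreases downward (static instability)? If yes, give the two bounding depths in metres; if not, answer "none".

9–15 m

Evaluate Δρ/ρ₀ = −αΔT + βΔS across each adjacent pair:
  9–15 m: −αΔT+βΔS = −(1.7 × 10⁻⁴)(+2.3)+(8 × 10⁻⁴)(-0.25) = -5.9 × 10⁻⁴ → UNSTABLE
  15–92 m: −αΔT+βΔS = −(1.7 × 10⁻⁴)(+0.6)+(8 × 10⁻⁴)(+0.23) = 8.2 × 10⁻⁵ → stable
  92–97 m: −αΔT+βΔS = −(1.7 × 10⁻⁴)(-1.2)+(8 × 10⁻⁴)(-0.12) = 1.1 × 10⁻⁴ → stable
  97–162 m: −αΔT+βΔS = −(1.7 × 10⁻⁴)(-3.9)+(8 × 10⁻⁴)(-0.14) = 5.5 × 10⁻⁴ → stable
  162–231 m: −αΔT+βΔS = −(1.7 × 10⁻⁴)(+1.6)+(8 × 10⁻⁴)(+0.43) = 7.2 × 10⁻⁵ → stable
The 9–15 m interval has Δρ < 0: lighter water underlies denser water.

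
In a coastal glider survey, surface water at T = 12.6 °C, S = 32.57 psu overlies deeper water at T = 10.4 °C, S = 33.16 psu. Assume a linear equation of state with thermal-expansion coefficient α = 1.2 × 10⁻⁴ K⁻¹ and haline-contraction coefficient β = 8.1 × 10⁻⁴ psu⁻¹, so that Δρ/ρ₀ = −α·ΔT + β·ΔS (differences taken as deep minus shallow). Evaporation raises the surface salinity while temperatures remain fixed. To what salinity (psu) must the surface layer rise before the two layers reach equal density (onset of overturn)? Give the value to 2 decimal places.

33.49 psu

Neutral buoyancy requires −α(T_deep − T_surf) + β(S_deep − S_surf′) = 0.
S_surf′ = S_deep − (α/β)·ΔT = 33.16 − (1.2 × 10⁻⁴/8.1 × 10⁻⁴)·(-2.2) = 33.4859 psu.
Increase required: 33.4859 − 32.57 = 0.9159 psu.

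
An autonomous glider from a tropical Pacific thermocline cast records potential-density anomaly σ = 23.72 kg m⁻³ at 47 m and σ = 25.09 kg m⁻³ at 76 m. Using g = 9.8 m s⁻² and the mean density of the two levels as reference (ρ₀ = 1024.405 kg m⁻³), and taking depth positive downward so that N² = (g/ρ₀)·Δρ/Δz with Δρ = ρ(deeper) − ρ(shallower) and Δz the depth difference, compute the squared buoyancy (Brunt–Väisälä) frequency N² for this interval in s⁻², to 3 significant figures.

4.52 × 10⁻⁴ s⁻²

Δρ = 1025.09 − 1023.72 = 1.37 kg m⁻³ over Δz = 76 − 47 = 29 m.
N² = (9.8/1024.405) × (1.37/29) = 4.5194 × 10⁻⁴ s⁻² ≈ 4.52 × 10⁻⁴ s⁻².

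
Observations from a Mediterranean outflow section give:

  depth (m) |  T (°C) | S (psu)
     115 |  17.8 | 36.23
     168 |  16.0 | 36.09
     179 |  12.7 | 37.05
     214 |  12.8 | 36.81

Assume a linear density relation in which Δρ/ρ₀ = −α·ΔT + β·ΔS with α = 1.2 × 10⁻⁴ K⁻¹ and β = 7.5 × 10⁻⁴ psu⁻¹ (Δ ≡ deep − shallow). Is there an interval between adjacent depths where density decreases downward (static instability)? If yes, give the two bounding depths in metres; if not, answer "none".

Evaluate Δρ/ρ₀ = −αΔT + βΔS across each adjacent pair:
  115–168 m: −αΔT+βΔS = −(1.2 × 10⁻⁴)(-1.8)+(7.5 × 10⁻⁴)(-0.14) = 1.1 × 10⁻⁴ → stable
  168–179 m: −αΔT+βΔS = −(1.2 × 10⁻⁴)(-3.3)+(7.5 × 10⁻⁴)(+0.96) = 1.1 × 10⁻³ → stable
  179–214 m: −αΔT+βΔS = −(1.2 × 10⁻⁴)(+0.1)+(7.5 × 10⁻⁴)(-0.24) = -1.9 × 10⁻⁴ → UNSTABLE
The 179–214 m interval has Δρ < 0: lighter water underlies denser water.

179–214 m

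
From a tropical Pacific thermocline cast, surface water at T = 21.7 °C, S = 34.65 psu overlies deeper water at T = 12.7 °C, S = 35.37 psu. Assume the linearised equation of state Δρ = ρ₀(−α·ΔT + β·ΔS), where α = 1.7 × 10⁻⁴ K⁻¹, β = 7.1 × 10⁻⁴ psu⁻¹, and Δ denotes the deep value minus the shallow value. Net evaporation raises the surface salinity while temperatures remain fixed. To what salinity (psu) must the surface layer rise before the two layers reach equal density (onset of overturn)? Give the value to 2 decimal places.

Neutral buoyancy requires −α(T_deep − T_surf) + β(S_deep − S_surf′) = 0.
S_surf′ = S_deep − (α/β)·ΔT = 35.37 − (1.7 × 10⁻⁴/7.1 × 10⁻⁴)·(-9.0) = 37.5249 psu.
Increase required: 37.5249 − 34.65 = 2.8749 psu.

37.52 psu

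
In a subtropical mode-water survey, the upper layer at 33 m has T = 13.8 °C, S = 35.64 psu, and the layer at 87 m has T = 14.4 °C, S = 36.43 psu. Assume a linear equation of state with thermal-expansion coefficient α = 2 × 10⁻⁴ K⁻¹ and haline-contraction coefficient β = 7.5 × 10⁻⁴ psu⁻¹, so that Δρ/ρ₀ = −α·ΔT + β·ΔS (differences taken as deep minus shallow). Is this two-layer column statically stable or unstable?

stable

ΔT = 14.4 − 13.8 = +0.6 K and ΔS = 36.43 − 35.64 = +0.79 psu (deep − shallow).
−αΔT = -1.20 × 10⁻⁴; βΔS = 5.925 × 10⁻⁴; sum Δρ/ρ₀ = 4.725 × 10⁻⁴.
Δρ/ρ₀ > 0, so Δρ > 0: deeper water is denser → statically stable.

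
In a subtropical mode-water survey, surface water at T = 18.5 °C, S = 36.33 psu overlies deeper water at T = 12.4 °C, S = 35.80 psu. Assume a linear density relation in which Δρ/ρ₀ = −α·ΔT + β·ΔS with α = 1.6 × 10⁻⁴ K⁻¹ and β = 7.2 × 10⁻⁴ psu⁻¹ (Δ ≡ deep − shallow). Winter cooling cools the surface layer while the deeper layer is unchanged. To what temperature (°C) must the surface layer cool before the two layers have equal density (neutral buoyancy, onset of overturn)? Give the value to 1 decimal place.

14.8 °C

Neutral buoyancy requires Δρ = 0, i.e. −α(T_deep − T_surf′) + β(S_deep − S_surf) = 0.
T_surf′ = T_deep − (β/α)·ΔS = 12.4 − (7.2 × 10⁻⁴/1.6 × 10⁻⁴)·(-0.53) = 14.785 °C.
Cooling required: 18.5 − (14.785) = 3.715 °C.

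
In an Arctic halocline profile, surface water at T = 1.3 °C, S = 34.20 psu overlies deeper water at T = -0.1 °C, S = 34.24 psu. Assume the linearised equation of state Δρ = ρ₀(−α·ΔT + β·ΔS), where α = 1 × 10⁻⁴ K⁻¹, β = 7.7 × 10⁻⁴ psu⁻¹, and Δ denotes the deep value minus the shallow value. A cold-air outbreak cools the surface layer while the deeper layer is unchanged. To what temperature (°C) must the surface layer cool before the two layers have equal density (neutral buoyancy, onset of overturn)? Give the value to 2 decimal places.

-0.41 °C

Neutral buoyancy requires Δρ = 0, i.e. −α(T_deep − T_surf′) + β(S_deep − S_surf) = 0.
T_surf′ = T_deep − (β/α)·ΔS = -0.1 − (7.7 × 10⁻⁴/1 × 10⁻⁴)·(+0.04) = -0.4080 °C.
Cooling required: 1.3 − (-0.4080) = 1.7080 °C.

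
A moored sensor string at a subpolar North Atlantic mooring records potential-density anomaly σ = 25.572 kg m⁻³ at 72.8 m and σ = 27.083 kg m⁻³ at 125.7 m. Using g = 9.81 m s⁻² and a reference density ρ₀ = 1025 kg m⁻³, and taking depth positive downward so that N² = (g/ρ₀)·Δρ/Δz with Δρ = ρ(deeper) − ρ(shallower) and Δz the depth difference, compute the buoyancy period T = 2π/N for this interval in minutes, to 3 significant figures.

6.33 min

Δρ = 1027.083 − 1025.572 = 1.511 kg m⁻³ over Δz = 125.7 − 72.8 = 52.9 m.
N² = (9.81/1025) × (1.511/52.9) = 2.7337 × 10⁻⁴ s⁻².
N = √(2.7337 × 10⁻⁴) = 0.016534 rad s⁻¹, so T = 2π/N = 380.02 s = 6.3337 min ≈ 6.33 min.
N² > 0, so the interval is statically stable.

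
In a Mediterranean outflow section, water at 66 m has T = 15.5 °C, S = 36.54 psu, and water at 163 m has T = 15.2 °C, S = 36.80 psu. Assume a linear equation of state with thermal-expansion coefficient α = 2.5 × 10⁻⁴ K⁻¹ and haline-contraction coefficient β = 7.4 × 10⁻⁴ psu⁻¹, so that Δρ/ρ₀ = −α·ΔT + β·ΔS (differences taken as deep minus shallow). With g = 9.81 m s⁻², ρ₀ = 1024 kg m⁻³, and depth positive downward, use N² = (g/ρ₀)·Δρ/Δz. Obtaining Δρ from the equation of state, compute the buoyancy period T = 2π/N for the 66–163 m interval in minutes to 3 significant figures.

ΔT = -0.3 K, ΔS = +0.26 psu (deep − shallow).
Δρ/ρ₀ = −αΔT + βΔS = 7.50 × 10⁻⁵ + 1.924 × 10⁻⁴ = 2.674 × 10⁻⁴, so Δρ ≈ 0.2738 kg m⁻³.
N² = (g/ρ₀)·Δρ/Δz = g·(Δρ/ρ₀)/Δz = 9.81 × 2.674 × 10⁻⁴ / 97 = 2.7043 × 10⁻⁵ s⁻².
N = √(2.7043 × 10⁻⁵) = 5.2003 × 10⁻³ rad s⁻¹ → T = 2π/N = 1.2082 × 10³ s = 20.137 min ≈ 20.1 min.

20.1 min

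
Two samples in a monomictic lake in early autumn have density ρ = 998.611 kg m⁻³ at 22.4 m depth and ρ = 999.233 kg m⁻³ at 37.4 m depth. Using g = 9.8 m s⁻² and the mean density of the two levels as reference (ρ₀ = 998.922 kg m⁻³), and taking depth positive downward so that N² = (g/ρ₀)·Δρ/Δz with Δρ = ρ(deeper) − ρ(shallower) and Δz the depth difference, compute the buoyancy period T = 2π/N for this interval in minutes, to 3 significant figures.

5.19 min

Δρ = 999.233 − 998.611 = 0.622 kg m⁻³ over Δz = 37.4 − 22.4 = 15 m.
N² = (9.8/998.922) × (0.622/15) = 4.0681 × 10⁻⁴ s⁻².
N = √(4.0681 × 10⁻⁴) = 0.020170 rad s⁻¹, so T = 2π/N = 311.51 s = 5.1918 min ≈ 5.19 min.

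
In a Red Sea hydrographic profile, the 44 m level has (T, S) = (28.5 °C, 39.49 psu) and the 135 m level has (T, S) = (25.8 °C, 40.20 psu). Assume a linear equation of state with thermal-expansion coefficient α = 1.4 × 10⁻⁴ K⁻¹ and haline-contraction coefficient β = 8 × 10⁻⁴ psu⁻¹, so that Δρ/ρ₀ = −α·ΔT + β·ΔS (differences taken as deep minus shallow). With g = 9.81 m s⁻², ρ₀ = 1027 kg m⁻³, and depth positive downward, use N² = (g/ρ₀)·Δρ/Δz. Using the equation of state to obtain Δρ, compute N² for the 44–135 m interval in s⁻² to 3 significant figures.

1.02 × 10⁻⁴ s⁻²

ΔT = -2.7 K, ΔS = +0.71 psu (deep − shallow).
Δρ/ρ₀ = −αΔT + βΔS = 3.78 × 10⁻⁴ + 5.68 × 10⁻⁴ = 9.46 × 10⁻⁴, so Δρ ≈ 0.9715 kg m⁻³.
N² = (g/ρ₀)·Δρ/Δz = g·(Δρ/ρ₀)/Δz = 9.81 × 9.46 × 10⁻⁴ / 91 = 1.0198 × 10⁻⁴ s⁻² ≈ 1.02 × 10⁻⁴ s⁻².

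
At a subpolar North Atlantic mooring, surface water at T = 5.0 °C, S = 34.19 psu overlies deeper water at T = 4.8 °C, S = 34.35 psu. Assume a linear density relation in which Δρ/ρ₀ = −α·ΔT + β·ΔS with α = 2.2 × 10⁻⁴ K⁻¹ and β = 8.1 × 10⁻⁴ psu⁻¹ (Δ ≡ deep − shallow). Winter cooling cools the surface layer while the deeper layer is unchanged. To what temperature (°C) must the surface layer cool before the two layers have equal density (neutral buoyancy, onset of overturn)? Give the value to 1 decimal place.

Neutral buoyancy requires Δρ = 0, i.e. −α(T_deep − T_surf′) + β(S_deep − S_surf) = 0.
T_surf′ = T_deep − (β/α)·ΔS = 4.8 − (8.1 × 10⁻⁴/2.2 × 10⁻⁴)·(+0.16) = 4.211 °C.
Cooling required: 5.0 − (4.211) = 0.789 °C.

4.2 °C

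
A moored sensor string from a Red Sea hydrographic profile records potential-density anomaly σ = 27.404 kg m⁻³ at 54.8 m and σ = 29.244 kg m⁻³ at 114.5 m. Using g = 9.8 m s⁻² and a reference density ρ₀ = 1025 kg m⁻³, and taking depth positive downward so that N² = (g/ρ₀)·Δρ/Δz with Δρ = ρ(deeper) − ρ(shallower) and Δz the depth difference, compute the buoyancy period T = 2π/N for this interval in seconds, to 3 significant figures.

366 s

Δρ = 1029.244 − 1027.404 = 1.840 kg m⁻³ over Δz = 114.5 − 54.8 = 59.7 m.
N² = (9.8/1025) × (1.840/59.7) = 2.9468 × 10⁻⁴ s⁻².
N = √(2.9468 × 10⁻⁴) = 0.017166 rad s⁻¹, so T = 2π/N = 366.03 s ≈ 366 s.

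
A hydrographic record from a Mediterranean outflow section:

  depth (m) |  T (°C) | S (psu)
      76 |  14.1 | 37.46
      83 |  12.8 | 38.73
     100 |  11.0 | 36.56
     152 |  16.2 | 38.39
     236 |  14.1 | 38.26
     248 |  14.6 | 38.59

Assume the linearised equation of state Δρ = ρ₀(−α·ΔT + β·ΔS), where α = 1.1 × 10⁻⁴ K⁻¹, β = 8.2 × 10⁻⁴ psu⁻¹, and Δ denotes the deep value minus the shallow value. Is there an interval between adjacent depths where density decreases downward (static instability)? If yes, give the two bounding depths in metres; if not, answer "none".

Evaluate Δρ/ρ₀ = −αΔT + βΔS across each adjacent pair:
  76–83 m: −αΔT+βΔS = −(1.1 × 10⁻⁴)(-1.3)+(8.2 × 10⁻⁴)(+1.27) = 1.2 × 10⁻³ → stable
  83–100 m: −αΔT+βΔS = −(1.1 × 10⁻⁴)(-1.8)+(8.2 × 10⁻⁴)(-2.17) = -1.6 × 10⁻³ → UNSTABLE
  100–152 m: −αΔT+βΔS = −(1.1 × 10⁻⁴)(+5.2)+(8.2 × 10⁻⁴)(+1.83) = 9.3 × 10⁻⁴ → stable
  152–236 m: −αΔT+βΔS = −(1.1 × 10⁻⁴)(-2.1)+(8.2 × 10⁻⁴)(-0.13) = 1.2 × 10⁻⁴ → stable
  236–248 m: −αΔT+βΔS = −(1.1 × 10⁻⁴)(+0.5)+(8.2 × 10⁻⁴)(+0.33) = 2.2 × 10⁻⁴ → stable
The 83–100 m interval has Δρ < 0: lighter water underlies denser water.

83–100 m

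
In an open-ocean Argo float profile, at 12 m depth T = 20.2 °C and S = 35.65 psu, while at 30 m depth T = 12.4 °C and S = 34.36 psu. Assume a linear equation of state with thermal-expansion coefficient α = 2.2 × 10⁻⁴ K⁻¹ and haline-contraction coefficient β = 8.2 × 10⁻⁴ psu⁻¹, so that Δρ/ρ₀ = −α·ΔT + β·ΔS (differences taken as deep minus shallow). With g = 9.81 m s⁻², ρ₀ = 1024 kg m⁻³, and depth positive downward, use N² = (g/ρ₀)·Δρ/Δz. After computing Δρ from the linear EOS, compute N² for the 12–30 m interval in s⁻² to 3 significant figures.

ΔT = -7.8 K, ΔS = -1.29 psu (deep − shallow).
Δρ/ρ₀ = −αΔT + βΔS = 1.716 × 10⁻³ − 1.0578 × 10⁻³ = 6.582 × 10⁻⁴, so Δρ ≈ 0.6740 kg m⁻³.
N² = (g/ρ₀)·Δρ/Δz = g·(Δρ/ρ₀)/Δz = 9.81 × 6.582 × 10⁻⁴ / 18 = 3.5872 × 10⁻⁴ s⁻² ≈ 3.59 × 10⁻⁴ s⁻².

3.59 × 10⁻⁴ s⁻²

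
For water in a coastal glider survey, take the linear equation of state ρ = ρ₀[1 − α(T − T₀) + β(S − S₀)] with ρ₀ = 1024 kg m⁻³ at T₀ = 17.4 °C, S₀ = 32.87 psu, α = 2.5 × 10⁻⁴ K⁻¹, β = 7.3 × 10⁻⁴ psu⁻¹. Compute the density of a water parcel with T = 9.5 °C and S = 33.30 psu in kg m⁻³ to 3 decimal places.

1026.344 kg m⁻³

T − T₀ = -7.9 K, S − S₀ = +0.43 psu.
Bracket = 1 − α·(-7.9) + β·(+0.43) = 1 + (2.2889 × 10⁻³) = 1.0022889.
ρ = 1024 × 1.0022889 = 1026.344 kg m⁻³.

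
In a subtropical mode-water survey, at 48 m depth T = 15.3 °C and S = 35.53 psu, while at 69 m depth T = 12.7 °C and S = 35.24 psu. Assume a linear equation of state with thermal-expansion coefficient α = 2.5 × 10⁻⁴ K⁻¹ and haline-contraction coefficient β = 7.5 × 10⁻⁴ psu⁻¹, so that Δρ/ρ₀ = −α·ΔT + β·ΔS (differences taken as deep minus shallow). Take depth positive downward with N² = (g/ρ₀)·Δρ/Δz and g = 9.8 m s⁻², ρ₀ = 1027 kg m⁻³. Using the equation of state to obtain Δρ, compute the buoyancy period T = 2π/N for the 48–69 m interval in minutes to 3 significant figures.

ΔT = -2.6 K, ΔS = -0.29 psu (deep − shallow).
Δρ/ρ₀ = −αΔT + βΔS = 6.50 × 10⁻⁴ − 2.175 × 10⁻⁴ = 4.325 × 10⁻⁴, so Δρ ≈ 0.4442 kg m⁻³.
N² = (g/ρ₀)·Δρ/Δz = g·(Δρ/ρ₀)/Δz = 9.8 × 4.325 × 10⁻⁴ / 21 = 2.0183 × 10⁻⁴ s⁻².
N = √(2.0183 × 10⁻⁴) = 0.014207 rad s⁻¹ → T = 2π/N = 442.26 s = 7.3710 min ≈ 7.37 min.

7.37 min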